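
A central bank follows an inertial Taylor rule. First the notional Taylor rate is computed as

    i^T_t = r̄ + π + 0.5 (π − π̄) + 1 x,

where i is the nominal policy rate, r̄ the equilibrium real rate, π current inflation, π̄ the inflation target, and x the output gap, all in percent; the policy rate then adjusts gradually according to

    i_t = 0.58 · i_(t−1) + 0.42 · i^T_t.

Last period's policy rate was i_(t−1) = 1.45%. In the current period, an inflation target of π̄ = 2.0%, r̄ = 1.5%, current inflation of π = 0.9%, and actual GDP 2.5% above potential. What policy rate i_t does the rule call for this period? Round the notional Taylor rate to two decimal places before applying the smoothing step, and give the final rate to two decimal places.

2.67%

Output 2.5% above potential → x = 2.5.
i^T_t = 1.5 + 0.9 + 0.5 × (0.9 − 2.0) + 1 × 2.5
   = 1.5 + 0.9 − 0.55 + 2.5 = 4.35
i_t = 0.58 × 1.45 + 0.42 × 4.35 = 0.841 + 1.827 = 2.67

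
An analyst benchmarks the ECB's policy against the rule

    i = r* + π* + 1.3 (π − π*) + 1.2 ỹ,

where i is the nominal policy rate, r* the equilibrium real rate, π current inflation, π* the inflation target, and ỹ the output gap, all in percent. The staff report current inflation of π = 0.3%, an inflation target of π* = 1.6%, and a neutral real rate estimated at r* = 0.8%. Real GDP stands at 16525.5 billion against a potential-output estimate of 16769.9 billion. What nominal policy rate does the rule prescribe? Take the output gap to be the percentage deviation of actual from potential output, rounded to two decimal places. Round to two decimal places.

-1.04%

Output gap = 100 × (16525.5 − 16769.9) / 16769.9 = -1.46%.
i = 0.80 + 1.60 + 1.3 × (0.30 − 1.60) + 1.2 × (-1.46)
   = 0.80 + 1.6 − 1.69 − 1.752 = -1.04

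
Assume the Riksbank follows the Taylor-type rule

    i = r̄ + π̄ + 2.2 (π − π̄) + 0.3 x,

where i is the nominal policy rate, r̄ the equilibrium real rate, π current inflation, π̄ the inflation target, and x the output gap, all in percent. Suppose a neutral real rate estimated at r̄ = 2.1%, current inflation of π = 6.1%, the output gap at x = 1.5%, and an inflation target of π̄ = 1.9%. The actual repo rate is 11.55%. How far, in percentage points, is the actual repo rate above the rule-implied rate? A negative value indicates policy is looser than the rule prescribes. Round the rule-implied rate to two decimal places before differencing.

-2.14 pp

i = 2.1 + 1.9 + 2.2 × (6.1 − 1.9) + 0.3 × 1.5
   = 2.1 + 1.9 + 9.24 + 0.45 = 13.69
Deviation = 11.55 − 13.69 = -2.14 pp.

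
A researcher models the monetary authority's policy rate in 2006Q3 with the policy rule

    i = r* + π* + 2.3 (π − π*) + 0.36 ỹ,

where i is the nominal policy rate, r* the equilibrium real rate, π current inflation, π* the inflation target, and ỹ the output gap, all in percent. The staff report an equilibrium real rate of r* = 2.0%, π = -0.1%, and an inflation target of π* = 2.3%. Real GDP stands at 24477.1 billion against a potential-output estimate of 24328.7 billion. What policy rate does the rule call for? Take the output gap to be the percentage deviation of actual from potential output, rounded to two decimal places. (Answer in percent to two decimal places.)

-1.00%

Output gap = 100 × (24477.1 − 24328.7) / 24328.7 = 0.61%.
i = 2.00 + 2.30 + 2.3 × (-0.10 − 2.30) + 0.36 × 0.61
   = 2.00 + 2.3 − 5.52 + 0.2196 = -1.00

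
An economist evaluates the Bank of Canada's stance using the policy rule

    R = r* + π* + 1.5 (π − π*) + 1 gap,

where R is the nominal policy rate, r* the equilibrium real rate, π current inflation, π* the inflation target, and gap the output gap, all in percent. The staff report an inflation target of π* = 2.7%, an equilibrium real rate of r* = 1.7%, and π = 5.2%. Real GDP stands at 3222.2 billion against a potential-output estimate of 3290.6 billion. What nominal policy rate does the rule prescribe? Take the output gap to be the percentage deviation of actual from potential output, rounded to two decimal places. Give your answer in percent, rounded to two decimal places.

Output gap = 100 × (3222.2 − 3290.6) / 3290.6 = -2.08%.
R = 1.70 + 2.70 + 1.5 × (5.20 − 2.70) + 1 × (-2.08)
   = 1.70 + 2.7 + 3.75 − 2.08 = 6.07

6.07%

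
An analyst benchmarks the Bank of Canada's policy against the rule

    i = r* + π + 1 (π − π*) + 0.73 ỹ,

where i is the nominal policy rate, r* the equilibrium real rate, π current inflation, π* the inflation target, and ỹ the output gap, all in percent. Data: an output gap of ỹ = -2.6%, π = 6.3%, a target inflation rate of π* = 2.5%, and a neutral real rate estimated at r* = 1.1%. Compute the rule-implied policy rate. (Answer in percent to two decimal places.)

i = 1.1 + 6.3 + 1 × (6.3 − 2.5) + 0.73 × (-2.6)
   = 1.1 + 6.3 + 3.8 − 1.898 = 9.30

9.30%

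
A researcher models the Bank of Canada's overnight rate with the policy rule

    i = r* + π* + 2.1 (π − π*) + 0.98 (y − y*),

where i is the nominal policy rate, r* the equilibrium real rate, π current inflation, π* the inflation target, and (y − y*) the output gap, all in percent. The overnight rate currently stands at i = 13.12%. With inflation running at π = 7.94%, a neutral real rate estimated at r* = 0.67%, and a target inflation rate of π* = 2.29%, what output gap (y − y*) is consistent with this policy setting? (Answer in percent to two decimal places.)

-1.74%

0.98 (y − y*) = 13.12 − 0.67 − 2.29 − 2.1 × (7.94 − 2.29) = -1.705
(y − y*) = -1.705 / 0.98 = -1.74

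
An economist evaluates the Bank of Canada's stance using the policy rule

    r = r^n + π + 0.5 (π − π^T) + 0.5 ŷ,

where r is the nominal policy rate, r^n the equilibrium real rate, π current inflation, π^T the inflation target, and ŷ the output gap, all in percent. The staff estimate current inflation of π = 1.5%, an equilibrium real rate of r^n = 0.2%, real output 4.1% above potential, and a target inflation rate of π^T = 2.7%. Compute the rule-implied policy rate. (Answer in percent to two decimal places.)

3.15%

Output 4.1% above potential → ŷ = 4.1.
r = 0.2 + 1.5 + 0.5 × (1.5 − 2.7) + 0.5 × 4.1
   = 0.2 + 1.5 − 0.6 + 2.05 = 3.15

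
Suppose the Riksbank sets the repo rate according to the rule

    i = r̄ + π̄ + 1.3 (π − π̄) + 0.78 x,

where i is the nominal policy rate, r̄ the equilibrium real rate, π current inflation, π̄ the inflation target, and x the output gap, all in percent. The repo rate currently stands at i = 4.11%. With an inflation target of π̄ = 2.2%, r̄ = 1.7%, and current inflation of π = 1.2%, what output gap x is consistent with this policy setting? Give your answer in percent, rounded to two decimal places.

0.78 x = 4.11 − 1.7 − 2.2 − 1.3 × (1.2 − 2.2) = 1.51
x = 1.51 / 0.78 = 1.94

1.94%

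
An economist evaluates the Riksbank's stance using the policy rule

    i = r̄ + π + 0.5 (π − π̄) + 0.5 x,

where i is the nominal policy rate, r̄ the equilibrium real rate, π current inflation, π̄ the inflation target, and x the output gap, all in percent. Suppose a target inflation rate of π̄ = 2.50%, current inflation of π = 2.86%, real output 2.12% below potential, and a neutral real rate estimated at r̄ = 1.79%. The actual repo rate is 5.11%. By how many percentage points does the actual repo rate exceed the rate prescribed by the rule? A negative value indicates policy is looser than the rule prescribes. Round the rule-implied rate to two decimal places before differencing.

1.34 pp

Output 2.12% below potential → x = -2.12.
i = 1.79 + 2.86 + 0.5 × (2.86 − 2.50) + 0.5 × (-2.12)
   = 1.79 + 2.86 + 0.18 − 1.06 = 3.77
Deviation = 5.11 − 3.77 = 1.34 pp.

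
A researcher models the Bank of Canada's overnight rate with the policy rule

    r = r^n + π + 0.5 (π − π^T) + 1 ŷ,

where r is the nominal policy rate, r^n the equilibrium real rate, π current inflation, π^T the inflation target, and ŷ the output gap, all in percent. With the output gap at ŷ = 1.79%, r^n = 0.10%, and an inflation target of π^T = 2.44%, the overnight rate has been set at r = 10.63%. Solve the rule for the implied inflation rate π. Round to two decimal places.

6.64%

Collecting π: r = r^n + (1 + 0.5) π − 0.5 π^T + 1 ŷ
1.5 π = 10.63 − 0.10 + 0.5 × 2.44 − 1 × 1.79 = 9.96
π = 9.96 / 1.5 = 6.64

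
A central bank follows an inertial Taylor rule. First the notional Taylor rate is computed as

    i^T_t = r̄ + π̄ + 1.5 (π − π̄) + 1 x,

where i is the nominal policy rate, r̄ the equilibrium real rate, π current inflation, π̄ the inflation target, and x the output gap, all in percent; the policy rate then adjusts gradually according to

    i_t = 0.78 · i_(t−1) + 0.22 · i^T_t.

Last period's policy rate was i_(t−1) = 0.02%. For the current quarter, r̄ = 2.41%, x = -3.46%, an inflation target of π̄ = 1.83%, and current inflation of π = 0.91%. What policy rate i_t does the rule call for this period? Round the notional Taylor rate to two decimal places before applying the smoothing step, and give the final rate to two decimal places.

i^T_t = 2.41 + 1.83 + 1.5 × (0.91 − 1.83) + 1 × (-3.46)
   = 2.41 + 1.83 − 1.38 − 3.46 = -0.60
i_t = 0.78 × 0.02 + 0.22 × (-0.60) = 0.0156 − 0.132 = -0.12

-0.12%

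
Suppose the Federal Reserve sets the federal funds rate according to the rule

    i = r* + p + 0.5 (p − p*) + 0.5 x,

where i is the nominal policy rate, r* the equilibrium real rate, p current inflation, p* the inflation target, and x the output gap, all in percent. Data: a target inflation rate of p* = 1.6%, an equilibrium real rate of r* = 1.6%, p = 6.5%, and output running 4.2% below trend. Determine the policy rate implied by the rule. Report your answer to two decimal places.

Output 4.2% below potential → x = -4.2.
i = 1.6 + 6.5 + 0.5 × (6.5 − 1.6) + 0.5 × (-4.2)
   = 1.6 + 6.5 + 2.45 − 2.1 = 8.45

8.45%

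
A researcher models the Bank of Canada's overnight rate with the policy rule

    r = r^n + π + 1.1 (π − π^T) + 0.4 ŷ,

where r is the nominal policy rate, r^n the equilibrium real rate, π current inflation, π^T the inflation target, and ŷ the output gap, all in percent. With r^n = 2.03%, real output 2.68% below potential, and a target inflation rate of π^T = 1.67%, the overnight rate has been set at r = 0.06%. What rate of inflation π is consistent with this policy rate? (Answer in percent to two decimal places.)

0.45%

Output 2.68% below potential → ŷ = -2.68.
Collecting π: r = r^n + (1 + 1.1) π − 1.1 π^T + 0.4 ŷ
2.1 π = 0.06 − 2.03 + 1.1 × 1.67 − 0.4 × (-2.68) = 0.939
π = 0.939 / 2.1 = 0.45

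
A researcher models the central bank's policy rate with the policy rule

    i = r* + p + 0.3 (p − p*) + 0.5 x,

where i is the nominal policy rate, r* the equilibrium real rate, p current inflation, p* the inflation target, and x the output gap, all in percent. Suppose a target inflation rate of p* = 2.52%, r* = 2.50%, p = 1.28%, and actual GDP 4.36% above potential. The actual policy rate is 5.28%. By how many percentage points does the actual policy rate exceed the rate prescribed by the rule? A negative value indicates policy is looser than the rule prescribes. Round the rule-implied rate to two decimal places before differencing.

Output 4.36% above potential → x = 4.36.
i = 2.50 + 1.28 + 0.3 × (1.28 − 2.52) + 0.5 × 4.36
   = 2.50 + 1.28 − 0.372 + 2.18 = 5.59
Deviation = 5.28 − 5.59 = -0.31 pp.

-0.31 pp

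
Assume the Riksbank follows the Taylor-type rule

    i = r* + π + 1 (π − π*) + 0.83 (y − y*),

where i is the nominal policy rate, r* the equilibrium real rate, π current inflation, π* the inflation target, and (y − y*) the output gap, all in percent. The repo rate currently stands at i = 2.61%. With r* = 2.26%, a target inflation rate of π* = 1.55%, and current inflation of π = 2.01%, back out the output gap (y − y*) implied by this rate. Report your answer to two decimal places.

0.83 (y − y*) = 2.61 − 2.26 − 2.01 − 1 × (2.01 − 1.55) = -2.12
(y − y*) = -2.12 / 0.83 = -2.55

-2.55%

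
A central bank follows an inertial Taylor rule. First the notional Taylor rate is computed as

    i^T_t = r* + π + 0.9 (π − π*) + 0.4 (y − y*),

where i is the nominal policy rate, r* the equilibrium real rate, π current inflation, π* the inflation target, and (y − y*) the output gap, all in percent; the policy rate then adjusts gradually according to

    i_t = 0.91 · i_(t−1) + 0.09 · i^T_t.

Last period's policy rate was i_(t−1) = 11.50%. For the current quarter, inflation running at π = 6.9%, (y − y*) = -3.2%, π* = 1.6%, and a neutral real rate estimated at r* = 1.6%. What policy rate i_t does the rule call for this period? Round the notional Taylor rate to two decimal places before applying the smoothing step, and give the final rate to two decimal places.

i^T_t = 1.6 + 6.9 + 0.9 × (6.9 − 1.6) + 0.4 × (-3.2)
   = 1.6 + 6.9 + 4.77 − 1.28 = 11.99
i_t = 0.91 × 11.50 + 0.09 × 11.99 = 10.465 + 1.0791 = 11.54

11.54%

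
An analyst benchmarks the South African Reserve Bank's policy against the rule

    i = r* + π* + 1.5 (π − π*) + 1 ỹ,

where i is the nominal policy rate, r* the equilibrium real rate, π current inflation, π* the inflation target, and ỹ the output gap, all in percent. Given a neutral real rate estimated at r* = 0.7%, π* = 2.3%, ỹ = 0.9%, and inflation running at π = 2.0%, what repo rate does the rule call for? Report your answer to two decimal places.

i = 0.7 + 2.3 + 1.5 × (2.0 − 2.3) + 1 × 0.9
   = 0.7 + 2.3 − 0.45 + 0.9 = 3.45

3.45%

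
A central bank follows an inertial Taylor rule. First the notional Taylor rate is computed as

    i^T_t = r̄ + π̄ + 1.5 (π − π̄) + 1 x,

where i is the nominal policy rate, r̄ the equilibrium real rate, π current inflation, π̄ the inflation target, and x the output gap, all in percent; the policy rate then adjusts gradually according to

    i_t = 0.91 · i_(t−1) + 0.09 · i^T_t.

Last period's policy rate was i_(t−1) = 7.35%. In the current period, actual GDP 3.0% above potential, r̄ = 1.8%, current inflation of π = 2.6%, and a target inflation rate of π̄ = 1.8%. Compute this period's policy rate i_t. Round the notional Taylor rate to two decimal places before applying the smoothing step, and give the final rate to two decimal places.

7.39%

Output 3.0% above potential → x = 3.0.
i^T_t = 1.8 + 1.8 + 1.5 × (2.6 − 1.8) + 1 × 3.0
   = 1.8 + 1.8 + 1.2 + 3 = 7.80
i_t = 0.91 × 7.35 + 0.09 × 7.80 = 6.6885 + 0.702 = 7.39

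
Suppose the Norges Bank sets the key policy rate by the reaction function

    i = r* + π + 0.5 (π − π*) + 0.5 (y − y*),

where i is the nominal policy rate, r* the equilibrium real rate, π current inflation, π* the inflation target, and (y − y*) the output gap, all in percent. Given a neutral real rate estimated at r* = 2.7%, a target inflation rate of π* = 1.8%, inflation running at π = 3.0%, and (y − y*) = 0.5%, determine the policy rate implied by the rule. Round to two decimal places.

i = 2.7 + 3.0 + 0.5 × (3.0 − 1.8) + 0.5 × 0.5
   = 2.7 + 3 + 0.6 + 0.25 = 6.55

6.55%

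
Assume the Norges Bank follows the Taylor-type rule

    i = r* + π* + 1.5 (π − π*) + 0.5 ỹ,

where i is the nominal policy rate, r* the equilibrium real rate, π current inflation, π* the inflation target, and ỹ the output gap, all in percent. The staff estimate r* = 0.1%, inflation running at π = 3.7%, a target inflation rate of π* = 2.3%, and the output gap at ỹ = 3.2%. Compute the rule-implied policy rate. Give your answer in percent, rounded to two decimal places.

6.10%

i = 0.1 + 2.3 + 1.5 × (3.7 − 2.3) + 0.5 × 3.2
   = 0.1 + 2.3 + 2.1 + 1.6 = 6.10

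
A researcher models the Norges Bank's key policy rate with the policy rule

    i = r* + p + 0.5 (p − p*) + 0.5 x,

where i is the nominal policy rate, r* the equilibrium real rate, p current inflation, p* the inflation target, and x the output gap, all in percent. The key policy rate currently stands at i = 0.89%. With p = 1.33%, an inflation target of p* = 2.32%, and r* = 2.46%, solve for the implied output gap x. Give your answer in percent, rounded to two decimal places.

0.5 x = 0.89 − 2.46 − 1.33 − 0.5 × (1.33 − 2.32) = -2.405
x = -2.405 / 0.5 = -4.81

-4.81%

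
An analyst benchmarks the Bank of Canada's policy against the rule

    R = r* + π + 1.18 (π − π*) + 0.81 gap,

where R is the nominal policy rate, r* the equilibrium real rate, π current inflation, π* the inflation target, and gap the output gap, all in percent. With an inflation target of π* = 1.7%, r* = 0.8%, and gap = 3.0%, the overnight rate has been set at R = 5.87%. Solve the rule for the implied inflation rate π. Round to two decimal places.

Collecting π: R = r* + (1 + 1.18) π − 1.18 π* + 0.81 gap
2.18 π = 5.87 − 0.8 + 1.18 × 1.7 − 0.81 × 3.0 = 4.646
π = 4.646 / 2.18 = 2.13

2.13%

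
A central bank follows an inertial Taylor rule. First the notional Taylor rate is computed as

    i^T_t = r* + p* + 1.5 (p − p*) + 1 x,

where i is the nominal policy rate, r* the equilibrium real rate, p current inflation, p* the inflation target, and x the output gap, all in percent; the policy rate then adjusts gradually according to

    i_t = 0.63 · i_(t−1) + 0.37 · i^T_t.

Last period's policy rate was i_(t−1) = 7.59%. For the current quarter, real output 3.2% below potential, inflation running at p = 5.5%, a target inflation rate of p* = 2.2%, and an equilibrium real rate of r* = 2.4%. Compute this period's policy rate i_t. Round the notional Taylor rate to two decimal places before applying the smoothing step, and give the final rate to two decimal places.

Output 3.2% below potential → x = -3.2.
i^T_t = 2.4 + 2.2 + 1.5 × (5.5 − 2.2) + 1 × (-3.2)
   = 2.4 + 2.2 + 4.95 − 3.2 = 6.35
i_t = 0.63 × 7.59 + 0.37 × 6.35 = 4.7817 + 2.3495 = 7.13

7.13%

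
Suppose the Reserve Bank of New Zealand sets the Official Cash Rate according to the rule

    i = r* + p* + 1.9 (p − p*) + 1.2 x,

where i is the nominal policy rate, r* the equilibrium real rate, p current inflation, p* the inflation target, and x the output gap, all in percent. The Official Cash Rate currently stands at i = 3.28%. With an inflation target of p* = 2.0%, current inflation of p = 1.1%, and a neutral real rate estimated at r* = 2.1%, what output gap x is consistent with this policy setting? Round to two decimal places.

0.74%

1.2 x = 3.28 − 2.1 − 2.0 − 1.9 × (1.1 − 2.0) = 0.89
x = 0.89 / 1.2 = 0.74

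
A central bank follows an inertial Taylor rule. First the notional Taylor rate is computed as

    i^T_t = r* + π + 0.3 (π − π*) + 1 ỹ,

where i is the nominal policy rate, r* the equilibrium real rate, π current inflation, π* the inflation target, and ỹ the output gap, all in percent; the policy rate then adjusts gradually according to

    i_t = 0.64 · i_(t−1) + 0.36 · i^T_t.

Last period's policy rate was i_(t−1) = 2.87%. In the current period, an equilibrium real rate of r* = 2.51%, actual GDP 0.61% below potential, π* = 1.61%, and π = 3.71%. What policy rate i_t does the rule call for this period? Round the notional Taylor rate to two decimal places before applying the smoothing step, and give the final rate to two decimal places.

Output 0.61% below potential → ỹ = -0.61.
i^T_t = 2.51 + 3.71 + 0.3 × (3.71 − 1.61) + 1 × (-0.61)
   = 2.51 + 3.71 + 0.63 − 0.61 = 6.24
i_t = 0.64 × 2.87 + 0.36 × 6.24 = 1.8368 + 2.2464 = 4.08

4.08%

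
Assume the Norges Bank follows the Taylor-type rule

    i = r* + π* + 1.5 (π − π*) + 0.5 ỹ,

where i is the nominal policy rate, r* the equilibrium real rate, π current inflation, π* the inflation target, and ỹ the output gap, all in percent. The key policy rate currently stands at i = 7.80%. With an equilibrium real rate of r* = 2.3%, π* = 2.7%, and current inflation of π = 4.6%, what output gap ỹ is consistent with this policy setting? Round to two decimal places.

-0.10%

0.5 ỹ = 7.80 − 2.3 − 2.7 − 1.5 × (4.6 − 2.7) = -0.05
ỹ = -0.05 / 0.5 = -0.10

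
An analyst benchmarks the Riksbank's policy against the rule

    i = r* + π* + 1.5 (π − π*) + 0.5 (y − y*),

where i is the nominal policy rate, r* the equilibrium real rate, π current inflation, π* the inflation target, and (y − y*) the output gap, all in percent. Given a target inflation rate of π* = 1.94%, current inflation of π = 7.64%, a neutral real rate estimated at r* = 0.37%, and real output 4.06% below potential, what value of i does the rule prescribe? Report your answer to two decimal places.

8.83%

Output 4.06% below potential → (y − y*) = -4.06.
i = 0.37 + 1.94 + 1.5 × (7.64 − 1.94) + 0.5 × (-4.06)
   = 0.37 + 1.94 + 8.55 − 2.03 = 8.83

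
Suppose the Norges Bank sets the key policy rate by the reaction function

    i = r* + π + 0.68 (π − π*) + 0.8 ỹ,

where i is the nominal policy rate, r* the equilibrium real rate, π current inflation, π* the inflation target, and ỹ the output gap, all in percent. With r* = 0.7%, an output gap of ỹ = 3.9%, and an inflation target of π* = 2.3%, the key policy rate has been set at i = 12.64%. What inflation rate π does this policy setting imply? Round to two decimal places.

6.18%

Collecting π: i = r* + (1 + 0.68) π − 0.68 π* + 0.8 ỹ
1.68 π = 12.64 − 0.7 + 0.68 × 2.3 − 0.8 × 3.9 = 10.384
π = 10.384 / 1.68 = 6.18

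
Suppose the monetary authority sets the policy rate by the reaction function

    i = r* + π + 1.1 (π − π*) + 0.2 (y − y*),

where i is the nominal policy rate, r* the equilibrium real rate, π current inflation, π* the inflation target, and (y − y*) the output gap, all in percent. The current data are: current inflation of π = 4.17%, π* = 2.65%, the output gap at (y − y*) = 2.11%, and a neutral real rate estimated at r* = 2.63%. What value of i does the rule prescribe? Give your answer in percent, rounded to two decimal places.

8.89%

i = 2.63 + 4.17 + 1.1 × (4.17 − 2.65) + 0.2 × 2.11
   = 2.63 + 4.17 + 1.672 + 0.422 = 8.89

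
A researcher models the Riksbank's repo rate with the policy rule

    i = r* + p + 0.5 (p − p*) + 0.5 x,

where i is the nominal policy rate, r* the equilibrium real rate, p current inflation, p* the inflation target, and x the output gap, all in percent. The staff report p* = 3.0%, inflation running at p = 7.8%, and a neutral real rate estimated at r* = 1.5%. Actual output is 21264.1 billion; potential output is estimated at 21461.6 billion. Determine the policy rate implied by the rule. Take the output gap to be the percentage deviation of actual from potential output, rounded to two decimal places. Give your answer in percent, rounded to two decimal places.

11.24%

Output gap = 100 × (21264.1 − 21461.6) / 21461.6 = -0.92%.
i = 1.50 + 7.80 + 0.5 × (7.80 − 3.00) + 0.5 × (-0.92)
   = 1.50 + 7.8 + 2.4 − 0.46 = 11.24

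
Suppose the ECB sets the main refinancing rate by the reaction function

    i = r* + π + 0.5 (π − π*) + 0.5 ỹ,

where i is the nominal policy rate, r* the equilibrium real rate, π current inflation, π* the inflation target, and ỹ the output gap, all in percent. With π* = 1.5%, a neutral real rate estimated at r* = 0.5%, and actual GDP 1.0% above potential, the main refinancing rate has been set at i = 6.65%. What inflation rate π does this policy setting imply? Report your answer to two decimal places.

4.27%

Output 1.0% above potential → ỹ = 1.0.
Collecting π: i = r* + (1 + 0.5) π − 0.5 π* + 0.5 ỹ
1.5 π = 6.65 − 0.5 + 0.5 × 1.5 − 0.5 × 1.0 = 6.4
π = 6.4 / 1.5 = 4.27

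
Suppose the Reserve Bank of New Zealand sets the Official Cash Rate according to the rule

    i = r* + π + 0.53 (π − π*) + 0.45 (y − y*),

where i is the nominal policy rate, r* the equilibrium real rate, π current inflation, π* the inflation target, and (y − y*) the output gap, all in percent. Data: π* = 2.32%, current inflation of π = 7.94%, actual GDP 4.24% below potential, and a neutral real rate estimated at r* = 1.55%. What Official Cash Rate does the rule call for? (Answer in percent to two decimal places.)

Output 4.24% below potential → (y − y*) = -4.24.
i = 1.55 + 7.94 + 0.53 × (7.94 − 2.32) + 0.45 × (-4.24)
   = 1.55 + 7.94 + 2.9786 − 1.908 = 10.56

10.56%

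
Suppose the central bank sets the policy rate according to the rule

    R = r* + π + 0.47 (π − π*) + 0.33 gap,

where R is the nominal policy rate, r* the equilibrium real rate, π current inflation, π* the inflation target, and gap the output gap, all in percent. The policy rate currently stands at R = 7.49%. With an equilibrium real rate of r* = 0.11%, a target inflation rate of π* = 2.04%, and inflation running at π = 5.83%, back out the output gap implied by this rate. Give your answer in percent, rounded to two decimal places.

-0.70%

0.33 gap = 7.49 − 0.11 − 5.83 − 0.47 × (5.83 − 2.04) = -0.2313
gap = -0.2313 / 0.33 = -0.70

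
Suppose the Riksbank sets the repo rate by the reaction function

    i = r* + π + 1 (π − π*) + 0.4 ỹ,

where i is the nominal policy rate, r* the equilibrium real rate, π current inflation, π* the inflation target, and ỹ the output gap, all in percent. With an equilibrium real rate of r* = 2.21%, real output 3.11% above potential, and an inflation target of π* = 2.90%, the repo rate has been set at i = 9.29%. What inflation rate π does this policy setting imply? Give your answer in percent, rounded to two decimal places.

4.37%

Output 3.11% above potential → ỹ = 3.11.
Collecting π: i = r* + (1 + 1) π − 1 π* + 0.4 ỹ
2 π = 9.29 − 2.21 + 1 × 2.90 − 0.4 × 3.11 = 8.736
π = 8.736 / 2 = 4.37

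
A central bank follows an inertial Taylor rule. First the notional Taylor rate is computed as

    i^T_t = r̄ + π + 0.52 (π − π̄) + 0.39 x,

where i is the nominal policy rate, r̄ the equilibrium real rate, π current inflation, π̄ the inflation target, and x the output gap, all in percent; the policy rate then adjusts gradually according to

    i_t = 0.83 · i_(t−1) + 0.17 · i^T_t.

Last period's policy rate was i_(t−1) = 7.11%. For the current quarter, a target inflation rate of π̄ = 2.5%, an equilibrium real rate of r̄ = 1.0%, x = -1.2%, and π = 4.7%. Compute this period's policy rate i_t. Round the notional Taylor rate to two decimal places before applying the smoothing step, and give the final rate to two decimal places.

6.99%

i^T_t = 1.0 + 4.7 + 0.52 × (4.7 − 2.5) + 0.39 × (-1.2)
   = 1.0 + 4.7 + 1.144 − 0.468 = 6.38
i_t = 0.83 × 7.11 + 0.17 × 6.38 = 5.9013 + 1.0846 = 6.99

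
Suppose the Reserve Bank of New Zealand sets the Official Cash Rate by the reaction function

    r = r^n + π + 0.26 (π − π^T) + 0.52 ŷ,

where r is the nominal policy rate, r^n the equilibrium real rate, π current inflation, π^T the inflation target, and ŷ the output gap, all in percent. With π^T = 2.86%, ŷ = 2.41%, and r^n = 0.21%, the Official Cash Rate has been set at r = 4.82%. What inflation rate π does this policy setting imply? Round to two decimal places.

3.25%

Collecting π: r = r^n + (1 + 0.26) π − 0.26 π^T + 0.52 ŷ
1.26 π = 4.82 − 0.21 + 0.26 × 2.86 − 0.52 × 2.41 = 4.1004
π = 4.1004 / 1.26 = 3.25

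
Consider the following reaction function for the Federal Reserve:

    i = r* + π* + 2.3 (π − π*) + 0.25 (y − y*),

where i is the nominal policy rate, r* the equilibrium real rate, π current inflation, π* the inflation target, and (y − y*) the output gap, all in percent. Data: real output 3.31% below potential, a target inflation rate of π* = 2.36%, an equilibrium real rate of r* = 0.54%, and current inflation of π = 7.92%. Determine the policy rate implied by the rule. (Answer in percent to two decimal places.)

14.86%

Output 3.31% below potential → (y − y*) = -3.31.
i = 0.54 + 2.36 + 2.3 × (7.92 − 2.36) + 0.25 × (-3.31)
   = 0.54 + 2.36 + 12.788 − 0.8275 = 14.86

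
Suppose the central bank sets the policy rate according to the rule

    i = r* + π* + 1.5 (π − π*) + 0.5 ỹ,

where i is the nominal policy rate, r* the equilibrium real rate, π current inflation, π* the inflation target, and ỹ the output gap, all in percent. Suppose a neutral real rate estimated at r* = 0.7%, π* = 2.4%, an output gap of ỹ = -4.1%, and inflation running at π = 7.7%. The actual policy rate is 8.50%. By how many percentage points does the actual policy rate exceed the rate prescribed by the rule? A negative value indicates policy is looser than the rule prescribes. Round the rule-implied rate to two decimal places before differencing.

i = 0.7 + 2.4 + 1.5 × (7.7 − 2.4) + 0.5 × (-4.1)
   = 0.7 + 2.4 + 7.95 − 2.05 = 9.00
Deviation = 8.50 − 9.00 = -0.50 pp.

-0.50 pp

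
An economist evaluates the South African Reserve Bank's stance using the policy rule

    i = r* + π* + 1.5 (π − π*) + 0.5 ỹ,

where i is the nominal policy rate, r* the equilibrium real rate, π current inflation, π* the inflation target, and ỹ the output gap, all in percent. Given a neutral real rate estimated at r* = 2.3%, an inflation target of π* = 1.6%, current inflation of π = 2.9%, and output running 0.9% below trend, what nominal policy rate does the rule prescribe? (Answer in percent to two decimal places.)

Output 0.9% below potential → ỹ = -0.9.
i = 2.3 + 1.6 + 1.5 × (2.9 − 1.6) + 0.5 × (-0.9)
   = 2.3 + 1.6 + 1.95 − 0.45 = 5.40

5.40%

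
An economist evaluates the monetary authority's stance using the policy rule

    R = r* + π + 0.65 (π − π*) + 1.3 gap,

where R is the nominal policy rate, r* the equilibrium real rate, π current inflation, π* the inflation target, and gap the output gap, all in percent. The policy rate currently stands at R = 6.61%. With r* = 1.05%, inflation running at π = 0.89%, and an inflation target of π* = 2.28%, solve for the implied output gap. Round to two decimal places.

4.29%

1.3 gap = 6.61 − 1.05 − 0.89 − 0.65 × (0.89 − 2.28) = 5.5735
gap = 5.5735 / 1.3 = 4.29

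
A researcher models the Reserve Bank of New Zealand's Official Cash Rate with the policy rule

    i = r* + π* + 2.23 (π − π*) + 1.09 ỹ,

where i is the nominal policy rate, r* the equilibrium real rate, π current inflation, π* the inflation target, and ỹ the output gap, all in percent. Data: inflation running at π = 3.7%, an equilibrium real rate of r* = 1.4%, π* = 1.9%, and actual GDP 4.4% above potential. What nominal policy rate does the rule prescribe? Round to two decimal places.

12.11%

Output 4.4% above potential → ỹ = 4.4.
i = 1.4 + 1.9 + 2.23 × (3.7 − 1.9) + 1.09 × 4.4
   = 1.4 + 1.9 + 4.014 + 4.796 = 12.11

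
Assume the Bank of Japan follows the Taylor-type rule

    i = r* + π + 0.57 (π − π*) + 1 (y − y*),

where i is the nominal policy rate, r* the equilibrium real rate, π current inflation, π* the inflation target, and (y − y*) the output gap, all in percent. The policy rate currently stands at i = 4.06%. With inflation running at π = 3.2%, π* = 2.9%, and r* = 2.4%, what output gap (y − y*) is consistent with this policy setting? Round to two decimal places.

-1.71%

1 (y − y*) = 4.06 − 2.4 − 3.2 − 0.57 × (3.2 − 2.9) = -1.711
(y − y*) = -1.711 / 1 = -1.71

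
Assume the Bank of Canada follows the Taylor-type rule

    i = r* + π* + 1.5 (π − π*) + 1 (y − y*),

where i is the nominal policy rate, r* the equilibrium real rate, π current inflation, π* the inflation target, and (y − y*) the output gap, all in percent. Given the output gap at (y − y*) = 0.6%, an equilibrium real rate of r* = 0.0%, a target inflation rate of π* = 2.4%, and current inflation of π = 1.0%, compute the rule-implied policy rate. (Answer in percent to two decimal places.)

0.90%

i = 0.0 + 2.4 + 1.5 × (1.0 − 2.4) + 1 × 0.6
   = 0.0 + 2.4 − 2.1 + 0.6 = 0.90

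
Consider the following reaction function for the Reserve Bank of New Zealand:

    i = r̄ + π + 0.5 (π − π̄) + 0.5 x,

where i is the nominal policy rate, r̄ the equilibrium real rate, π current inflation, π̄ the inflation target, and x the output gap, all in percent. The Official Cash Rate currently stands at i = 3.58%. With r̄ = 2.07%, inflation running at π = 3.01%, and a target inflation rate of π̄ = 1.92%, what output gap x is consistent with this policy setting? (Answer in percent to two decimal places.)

0.5 x = 3.58 − 2.07 − 3.01 − 0.5 × (3.01 − 1.92) = -2.045
x = -2.045 / 0.5 = -4.09

-4.09%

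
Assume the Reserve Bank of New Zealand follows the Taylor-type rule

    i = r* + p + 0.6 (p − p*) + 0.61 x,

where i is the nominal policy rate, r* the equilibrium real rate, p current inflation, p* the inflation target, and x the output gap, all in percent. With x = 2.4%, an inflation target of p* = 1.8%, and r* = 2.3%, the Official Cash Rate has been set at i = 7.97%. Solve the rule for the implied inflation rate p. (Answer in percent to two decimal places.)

3.30%

Collecting p: i = r* + (1 + 0.6) p − 0.6 p* + 0.61 x
1.6 p = 7.97 − 2.3 + 0.6 × 1.8 − 0.61 × 2.4 = 5.286
p = 5.286 / 1.6 = 3.30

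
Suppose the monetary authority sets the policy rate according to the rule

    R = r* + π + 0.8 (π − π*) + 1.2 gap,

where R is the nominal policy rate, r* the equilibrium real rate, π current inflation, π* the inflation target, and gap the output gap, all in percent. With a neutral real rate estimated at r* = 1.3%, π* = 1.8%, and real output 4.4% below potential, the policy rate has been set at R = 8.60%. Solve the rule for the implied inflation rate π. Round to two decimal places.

Output 4.4% below potential → gap = -4.4.
Collecting π: R = r* + (1 + 0.8) π − 0.8 π* + 1.2 gap
1.8 π = 8.60 − 1.3 + 0.8 × 1.8 − 1.2 × (-4.4) = 14.02
π = 14.02 / 1.8 = 7.79

7.79%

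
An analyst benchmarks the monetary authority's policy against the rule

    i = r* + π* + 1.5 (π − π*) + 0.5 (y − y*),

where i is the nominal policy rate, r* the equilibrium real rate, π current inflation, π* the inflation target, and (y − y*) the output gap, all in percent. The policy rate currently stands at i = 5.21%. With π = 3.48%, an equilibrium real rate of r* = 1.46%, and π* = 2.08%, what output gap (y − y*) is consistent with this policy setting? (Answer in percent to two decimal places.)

0.5 (y − y*) = 5.21 − 1.46 − 2.08 − 1.5 × (3.48 − 2.08) = -0.43
(y − y*) = -0.43 / 0.5 = -0.86

-0.86%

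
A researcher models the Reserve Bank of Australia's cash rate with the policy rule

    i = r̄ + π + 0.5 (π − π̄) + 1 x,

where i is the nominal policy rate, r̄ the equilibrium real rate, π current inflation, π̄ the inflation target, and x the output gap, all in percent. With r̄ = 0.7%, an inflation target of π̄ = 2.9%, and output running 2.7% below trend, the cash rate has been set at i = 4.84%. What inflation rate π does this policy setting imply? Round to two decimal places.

5.53%

Output 2.7% below potential → x = -2.7.
Collecting π: i = r̄ + (1 + 0.5) π − 0.5 π̄ + 1 x
1.5 π = 4.84 − 0.7 + 0.5 × 2.9 − 1 × (-2.7) = 8.29
π = 8.29 / 1.5 = 5.53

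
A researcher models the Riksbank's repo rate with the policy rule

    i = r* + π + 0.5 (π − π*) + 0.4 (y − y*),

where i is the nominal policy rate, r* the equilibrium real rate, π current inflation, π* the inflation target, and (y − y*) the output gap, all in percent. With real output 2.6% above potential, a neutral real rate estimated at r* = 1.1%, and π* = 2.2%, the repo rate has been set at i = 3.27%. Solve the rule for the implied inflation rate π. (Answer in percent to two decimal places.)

1.49%

Output 2.6% above potential → (y − y*) = 2.6.
Collecting π: i = r* + (1 + 0.5) π − 0.5 π* + 0.4 (y − y*)
1.5 π = 3.27 − 1.1 + 0.5 × 2.2 − 0.4 × 2.6 = 2.23
π = 2.23 / 1.5 = 1.49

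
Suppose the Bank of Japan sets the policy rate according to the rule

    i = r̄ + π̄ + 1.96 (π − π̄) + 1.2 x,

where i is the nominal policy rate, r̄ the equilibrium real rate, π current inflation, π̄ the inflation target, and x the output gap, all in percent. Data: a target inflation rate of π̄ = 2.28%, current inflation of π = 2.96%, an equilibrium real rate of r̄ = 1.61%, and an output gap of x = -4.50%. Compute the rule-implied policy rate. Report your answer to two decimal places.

i = 1.61 + 2.28 + 1.96 × (2.96 − 2.28) + 1.2 × (-4.50)
   = 1.61 + 2.28 + 1.3328 − 5.4 = -0.18

-0.18%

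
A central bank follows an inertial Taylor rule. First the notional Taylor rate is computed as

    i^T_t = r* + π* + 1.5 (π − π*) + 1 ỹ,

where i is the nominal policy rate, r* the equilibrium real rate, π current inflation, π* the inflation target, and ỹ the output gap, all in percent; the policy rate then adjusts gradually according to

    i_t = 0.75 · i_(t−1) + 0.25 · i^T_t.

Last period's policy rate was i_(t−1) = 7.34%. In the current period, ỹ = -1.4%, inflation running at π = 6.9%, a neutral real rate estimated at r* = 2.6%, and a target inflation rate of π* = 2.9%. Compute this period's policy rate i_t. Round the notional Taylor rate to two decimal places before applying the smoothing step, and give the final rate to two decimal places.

i^T_t = 2.6 + 2.9 + 1.5 × (6.9 − 2.9) + 1 × (-1.4)
   = 2.6 + 2.9 + 6 − 1.4 = 10.10
i_t = 0.75 × 7.34 + 0.25 × 10.10 = 5.505 + 2.525 = 8.03

8.03%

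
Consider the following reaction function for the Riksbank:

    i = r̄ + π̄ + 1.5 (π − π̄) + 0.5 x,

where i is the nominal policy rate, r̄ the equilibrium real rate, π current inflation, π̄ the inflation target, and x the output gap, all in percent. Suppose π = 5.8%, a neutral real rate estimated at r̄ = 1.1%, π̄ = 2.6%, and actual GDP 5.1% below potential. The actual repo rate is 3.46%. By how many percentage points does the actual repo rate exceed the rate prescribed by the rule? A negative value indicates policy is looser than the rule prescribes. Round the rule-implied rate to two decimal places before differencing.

Output 5.1% below potential → x = -5.1.
i = 1.1 + 2.6 + 1.5 × (5.8 − 2.6) + 0.5 × (-5.1)
   = 1.1 + 2.6 + 4.8 − 2.55 = 5.95
Deviation = 3.46 − 5.95 = -2.49 pp.

-2.49 pp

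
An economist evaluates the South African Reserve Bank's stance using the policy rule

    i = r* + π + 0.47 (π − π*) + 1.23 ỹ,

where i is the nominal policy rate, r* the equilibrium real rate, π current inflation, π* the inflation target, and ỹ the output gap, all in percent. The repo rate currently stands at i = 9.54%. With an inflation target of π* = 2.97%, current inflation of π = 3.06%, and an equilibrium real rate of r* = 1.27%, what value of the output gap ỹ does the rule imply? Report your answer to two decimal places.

1.23 ỹ = 9.54 − 1.27 − 3.06 − 0.47 × (3.06 − 2.97) = 5.1677
ỹ = 5.1677 / 1.23 = 4.20

4.20%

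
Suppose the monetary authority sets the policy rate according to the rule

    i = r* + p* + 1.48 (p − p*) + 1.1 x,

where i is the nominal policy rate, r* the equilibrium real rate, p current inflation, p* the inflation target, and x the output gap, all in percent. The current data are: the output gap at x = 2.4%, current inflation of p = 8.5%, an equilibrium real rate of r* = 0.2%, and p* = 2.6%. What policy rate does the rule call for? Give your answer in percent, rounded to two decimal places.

i = 0.2 + 2.6 + 1.48 × (8.5 − 2.6) + 1.1 × 2.4
   = 0.2 + 2.6 + 8.732 + 2.64 = 14.17

14.17%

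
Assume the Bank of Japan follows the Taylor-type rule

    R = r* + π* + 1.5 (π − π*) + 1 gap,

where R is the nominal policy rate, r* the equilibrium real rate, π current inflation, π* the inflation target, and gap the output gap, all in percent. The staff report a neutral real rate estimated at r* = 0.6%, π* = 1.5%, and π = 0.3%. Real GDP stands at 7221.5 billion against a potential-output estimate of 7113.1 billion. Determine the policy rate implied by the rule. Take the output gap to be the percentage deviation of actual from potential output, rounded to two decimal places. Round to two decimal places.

1.82%

Output gap = 100 × (7221.5 − 7113.1) / 7113.1 = 1.52%.
R = 0.60 + 1.50 + 1.5 × (0.30 − 1.50) + 1 × 1.52
   = 0.60 + 1.5 − 1.8 + 1.52 = 1.82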